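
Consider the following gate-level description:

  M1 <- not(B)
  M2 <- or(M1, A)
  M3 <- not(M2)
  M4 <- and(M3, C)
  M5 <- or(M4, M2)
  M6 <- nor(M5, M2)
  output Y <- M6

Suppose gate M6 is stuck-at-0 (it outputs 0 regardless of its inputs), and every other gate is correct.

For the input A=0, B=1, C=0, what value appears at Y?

Propagate with M6 forced: M1=0, M2=0, M3=1, M4=0, M5=0, M6=0 [stuck-at-0].
So Y = 0. (Without the fault it would be 1.)

0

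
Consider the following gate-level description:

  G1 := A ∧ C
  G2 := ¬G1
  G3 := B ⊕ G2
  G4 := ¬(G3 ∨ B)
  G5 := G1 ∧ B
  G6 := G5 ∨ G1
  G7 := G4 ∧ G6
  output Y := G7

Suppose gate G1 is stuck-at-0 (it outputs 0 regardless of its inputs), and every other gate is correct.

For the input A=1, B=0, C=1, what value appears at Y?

0

Propagate with G1 forced: G1=0 [stuck-at-0], G2=1, G3=1, G4=0, G5=0, G6=0, G7=0.
So Y = 0. (Without the fault it would be 1.)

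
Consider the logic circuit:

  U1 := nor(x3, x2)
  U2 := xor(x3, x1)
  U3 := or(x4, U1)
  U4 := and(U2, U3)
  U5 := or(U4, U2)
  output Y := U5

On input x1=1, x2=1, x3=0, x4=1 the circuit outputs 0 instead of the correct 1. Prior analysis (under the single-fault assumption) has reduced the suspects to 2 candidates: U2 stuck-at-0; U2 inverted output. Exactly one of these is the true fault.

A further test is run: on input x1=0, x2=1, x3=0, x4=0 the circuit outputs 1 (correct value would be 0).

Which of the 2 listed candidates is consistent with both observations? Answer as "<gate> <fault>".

Evaluate each candidate on input x1=0, x2=1, x3=0, x4=0:
  U2 stuck-at-0: U1=0, U2=0 [stuck-at-0], U3=0, U4=0, U5=0 → 0 — eliminated
  U2 inverted output: U1=0, U2=1 [inverted output], U3=0, U4=0, U5=1 → 1 — matches
Only U2 inverted output reproduces the observed 1.

U2 inverted output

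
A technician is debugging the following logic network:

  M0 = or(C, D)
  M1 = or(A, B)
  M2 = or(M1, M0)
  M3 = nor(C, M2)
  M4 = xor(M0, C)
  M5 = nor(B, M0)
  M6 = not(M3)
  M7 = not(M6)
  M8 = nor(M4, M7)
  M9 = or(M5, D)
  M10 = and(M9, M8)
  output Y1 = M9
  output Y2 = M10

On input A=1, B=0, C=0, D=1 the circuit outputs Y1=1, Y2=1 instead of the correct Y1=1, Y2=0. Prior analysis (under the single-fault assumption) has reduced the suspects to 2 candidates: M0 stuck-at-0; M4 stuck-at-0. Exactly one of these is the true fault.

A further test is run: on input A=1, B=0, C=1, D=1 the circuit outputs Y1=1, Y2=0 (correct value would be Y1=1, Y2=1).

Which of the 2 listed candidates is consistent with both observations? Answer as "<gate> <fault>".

Evaluate each candidate on input A=1, B=0, C=1, D=1:
  M0 stuck-at-0: M0=0 [stuck-at-0], M1=1, M2=1, M3=0, M4=1, M5=1, M6=1, M7=0, M8=0, M9=1, M10=0 → Y1=1, Y2=0 — matches
  M4 stuck-at-0: M0=1, M1=1, M2=1, M3=0, M4=0 [stuck-at-0], M5=0, M6=1, M7=0, M8=1, M9=1, M10=1 → Y1=1, Y2=1 — eliminated
Only M0 stuck-at-0 reproduces the observed Y1=1, Y2=0.

M0 stuck-at-0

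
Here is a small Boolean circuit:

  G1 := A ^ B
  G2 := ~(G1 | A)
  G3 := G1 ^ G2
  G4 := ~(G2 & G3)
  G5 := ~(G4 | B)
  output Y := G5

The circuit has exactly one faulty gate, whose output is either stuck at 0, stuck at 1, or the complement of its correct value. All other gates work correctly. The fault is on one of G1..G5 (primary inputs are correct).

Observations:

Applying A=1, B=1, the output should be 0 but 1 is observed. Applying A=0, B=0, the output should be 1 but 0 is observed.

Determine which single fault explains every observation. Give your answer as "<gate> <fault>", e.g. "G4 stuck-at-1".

G5 inverted output

Fault-free values for test 1 (A=1, B=1): G1=0, G2=0, G3=0, G4=1, G5=0, giving Y=0. Observed 1.
Test 1: faults giving observed 1 are {G5 stuck-at-1, G5 inverted output}.
Test 2 (A=0, B=0): fault-free G1=0, G2=1, G3=1, G4=0, G5=1 → 1; observed 0. Eliminates G5 stuck-at-1.
Only G5 inverted output is consistent with every test.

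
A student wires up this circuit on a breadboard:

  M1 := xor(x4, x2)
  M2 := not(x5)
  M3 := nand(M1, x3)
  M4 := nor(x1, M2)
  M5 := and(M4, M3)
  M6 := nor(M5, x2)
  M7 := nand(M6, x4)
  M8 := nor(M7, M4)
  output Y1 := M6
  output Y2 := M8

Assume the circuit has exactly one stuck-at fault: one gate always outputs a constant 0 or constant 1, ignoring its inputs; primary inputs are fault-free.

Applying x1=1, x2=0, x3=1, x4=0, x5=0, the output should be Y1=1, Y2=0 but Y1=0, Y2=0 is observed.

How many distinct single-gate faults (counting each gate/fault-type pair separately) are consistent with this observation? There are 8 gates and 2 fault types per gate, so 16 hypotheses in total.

3

Fault-free: M1=0, M2=1, M3=1, M4=0, M5=0, M6=1, M7=1, M8=0 → Y1=1, Y2=0. Observed Y1=0, Y2=0.
  M1: none of the 2 fault types match ✗
  M2: none of the 2 fault types match ✗
  M3: none of the 2 fault types match ✗
  M4: stuck-at-1 ✓; others ✗
  M5: stuck-at-1 ✓; others ✗
  M6: stuck-at-0 ✓; others ✗
  M7: none of the 2 fault types match ✗
  M8: none of the 2 fault types match ✗
Consistent faults: {M4 stuck-at-1, M5 stuck-at-1, M6 stuck-at-0} — 3 in all.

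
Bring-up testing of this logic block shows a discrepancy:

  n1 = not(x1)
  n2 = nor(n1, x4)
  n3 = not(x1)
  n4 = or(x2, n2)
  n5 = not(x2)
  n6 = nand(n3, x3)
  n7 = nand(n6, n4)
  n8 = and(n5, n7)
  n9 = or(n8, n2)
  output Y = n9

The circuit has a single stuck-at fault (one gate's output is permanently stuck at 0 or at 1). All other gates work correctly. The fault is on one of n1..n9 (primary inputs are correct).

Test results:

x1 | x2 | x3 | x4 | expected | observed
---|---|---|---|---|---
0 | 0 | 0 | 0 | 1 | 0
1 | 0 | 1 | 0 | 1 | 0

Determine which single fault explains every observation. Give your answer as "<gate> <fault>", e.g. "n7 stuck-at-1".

n9 stuck-at-0

Fault-free values for test 1 (x1=0, x2=0, x3=0, x4=0): n1=1, n2=0, n3=1, n4=0, n5=1, n6=1, n7=1, n8=1, n9=1, giving Y=1. Observed 0.
Test 1: faults giving observed 0 are {n4 stuck-at-1, n5 stuck-at-0, n7 stuck-at-0, n8 stuck-at-0, n9 stuck-at-0}.
Test 2 (x1=1, x2=0, x3=1, x4=0): fault-free n1=0, n2=1, n3=0, n4=1, n5=1, n6=1, n7=0, n8=0, n9=1 → 1; observed 0. Eliminates n4 stuck-at-1, n5 stuck-at-0, n7 stuck-at-0, n8 stuck-at-0.
Only n9 stuck-at-0 is consistent with every test.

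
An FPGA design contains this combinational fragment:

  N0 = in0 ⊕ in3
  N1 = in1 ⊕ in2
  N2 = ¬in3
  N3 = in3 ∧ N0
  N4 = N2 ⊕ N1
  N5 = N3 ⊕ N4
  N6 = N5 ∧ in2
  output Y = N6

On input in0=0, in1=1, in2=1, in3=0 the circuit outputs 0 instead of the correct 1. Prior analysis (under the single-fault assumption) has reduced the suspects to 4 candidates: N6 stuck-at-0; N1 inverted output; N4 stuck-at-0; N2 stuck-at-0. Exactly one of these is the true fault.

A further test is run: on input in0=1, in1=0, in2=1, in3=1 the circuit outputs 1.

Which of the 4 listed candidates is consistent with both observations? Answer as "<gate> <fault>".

N2 stuck-at-0

Evaluate each candidate on input in0=1, in1=0, in2=1, in3=1:
  N6 stuck-at-0: N0=0, N1=1, N2=0, N3=0, N4=1, N5=1, N6=0 [stuck-at-0] → 0 — eliminated
  N1 inverted output: N0=0, N1=0 [inverted output], N2=0, N3=0, N4=0, N5=0, N6=0 → 0 — eliminated
  N4 stuck-at-0: N0=0, N1=1, N2=0, N3=0, N4=0 [stuck-at-0], N5=0, N6=0 → 0 — eliminated
  N2 stuck-at-0: N0=0, N1=1, N2=0 [stuck-at-0], N3=0, N4=1, N5=1, N6=1 → 1 — matches
Only N2 stuck-at-0 reproduces the observed 1.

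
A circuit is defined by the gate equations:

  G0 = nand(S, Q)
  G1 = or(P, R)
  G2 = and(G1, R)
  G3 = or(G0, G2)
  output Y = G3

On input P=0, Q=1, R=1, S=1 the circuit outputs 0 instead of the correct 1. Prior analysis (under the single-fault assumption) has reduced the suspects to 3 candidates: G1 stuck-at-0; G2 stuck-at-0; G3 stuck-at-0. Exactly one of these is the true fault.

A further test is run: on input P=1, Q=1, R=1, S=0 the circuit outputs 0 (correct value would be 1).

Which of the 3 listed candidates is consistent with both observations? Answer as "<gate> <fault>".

Evaluate each candidate on input P=1, Q=1, R=1, S=0:
  G1 stuck-at-0: G0=1, G1=0 [stuck-at-0], G2=0, G3=1 → 1 — eliminated
  G2 stuck-at-0: G0=1, G1=1, G2=0 [stuck-at-0], G3=1 → 1 — eliminated
  G3 stuck-at-0: G0=1, G1=1, G2=1, G3=0 [stuck-at-0] → 0 — matches
Only G3 stuck-at-0 reproduces the observed 0.

G3 stuck-at-0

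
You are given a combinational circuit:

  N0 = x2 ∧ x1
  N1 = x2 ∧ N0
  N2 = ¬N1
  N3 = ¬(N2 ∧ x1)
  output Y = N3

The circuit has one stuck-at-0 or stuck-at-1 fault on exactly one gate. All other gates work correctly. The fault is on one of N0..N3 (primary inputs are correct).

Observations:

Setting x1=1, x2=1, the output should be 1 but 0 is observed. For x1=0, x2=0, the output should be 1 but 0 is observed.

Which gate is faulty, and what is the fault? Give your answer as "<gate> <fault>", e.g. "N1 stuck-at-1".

N3 stuck-at-0

Fault-free values for test 1 (x1=1, x2=1): N0=1, N1=1, N2=0, N3=1, giving Y=1. Observed 0.
Test 1: faults giving observed 0 are {N0 stuck-at-0, N1 stuck-at-0, N2 stuck-at-1, N3 stuck-at-0}.
Test 2 (x1=0, x2=0): fault-free N0=0, N1=0, N2=1, N3=1 → 1; observed 0. Eliminates N0 stuck-at-0, N1 stuck-at-0, N2 stuck-at-1.
Only N3 stuck-at-0 is consistent with every test.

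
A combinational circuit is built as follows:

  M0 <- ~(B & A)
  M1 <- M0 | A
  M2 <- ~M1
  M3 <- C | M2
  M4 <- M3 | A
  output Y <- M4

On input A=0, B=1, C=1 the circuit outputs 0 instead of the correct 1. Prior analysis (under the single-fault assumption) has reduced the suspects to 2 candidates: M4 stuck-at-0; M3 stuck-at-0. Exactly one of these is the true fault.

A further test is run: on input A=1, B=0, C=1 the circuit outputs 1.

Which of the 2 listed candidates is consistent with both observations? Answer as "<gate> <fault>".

Evaluate each candidate on input A=1, B=0, C=1:
  M4 stuck-at-0: M0=1, M1=1, M2=0, M3=1, M4=0 [stuck-at-0] → 0 — eliminated
  M3 stuck-at-0: M0=1, M1=1, M2=0, M3=0 [stuck-at-0], M4=1 → 1 — matches
Only M3 stuck-at-0 reproduces the observed 1.

M3 stuck-at-0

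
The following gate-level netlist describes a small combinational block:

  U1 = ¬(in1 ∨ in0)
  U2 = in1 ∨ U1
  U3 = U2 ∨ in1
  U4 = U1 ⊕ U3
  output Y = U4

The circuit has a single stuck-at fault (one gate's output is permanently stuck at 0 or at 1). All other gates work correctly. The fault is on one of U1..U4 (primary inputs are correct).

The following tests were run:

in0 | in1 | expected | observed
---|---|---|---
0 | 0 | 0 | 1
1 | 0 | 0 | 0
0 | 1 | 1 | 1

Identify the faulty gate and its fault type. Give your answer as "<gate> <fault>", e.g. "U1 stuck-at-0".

U2 stuck-at-0

Fault-free values for test 1 (in0=0, in1=0): U1=1, U2=1, U3=1, U4=0, giving Y=0. Observed 1.
Test 1: faults giving observed 1 are {U2 stuck-at-0, U3 stuck-at-0, U4 stuck-at-1}.
Test 2 (in0=1, in1=0): fault-free U1=0, U2=0, U3=0, U4=0 → 0; observed 0. Eliminates U4 stuck-at-1.
Test 3 (in0=0, in1=1): fault-free U1=0, U2=1, U3=1, U4=1 → 1; observed 1. Eliminates U3 stuck-at-0.
Only U2 stuck-at-0 is consistent with every test.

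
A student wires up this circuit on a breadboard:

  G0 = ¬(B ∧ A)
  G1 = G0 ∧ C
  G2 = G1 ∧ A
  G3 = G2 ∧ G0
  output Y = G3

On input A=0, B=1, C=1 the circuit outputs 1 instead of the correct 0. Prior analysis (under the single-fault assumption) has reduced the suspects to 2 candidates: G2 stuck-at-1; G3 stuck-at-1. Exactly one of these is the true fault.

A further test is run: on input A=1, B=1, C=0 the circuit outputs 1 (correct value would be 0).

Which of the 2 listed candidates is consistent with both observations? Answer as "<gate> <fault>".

Evaluate each candidate on input A=1, B=1, C=0:
  G2 stuck-at-1: G0=0, G1=0, G2=1 [stuck-at-1], G3=0 → 0 — eliminated
  G3 stuck-at-1: G0=0, G1=0, G2=0, G3=1 [stuck-at-1] → 1 — matches
Only G3 stuck-at-1 reproduces the observed 1.

G3 stuck-at-1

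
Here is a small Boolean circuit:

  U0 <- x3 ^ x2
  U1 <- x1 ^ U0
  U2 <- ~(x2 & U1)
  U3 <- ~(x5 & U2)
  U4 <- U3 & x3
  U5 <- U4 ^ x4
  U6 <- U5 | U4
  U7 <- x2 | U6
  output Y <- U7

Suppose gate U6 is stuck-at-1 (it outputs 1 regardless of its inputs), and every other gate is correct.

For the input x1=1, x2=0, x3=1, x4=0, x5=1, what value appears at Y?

Propagate with U6 forced: U0=1, U1=0, U2=1, U3=0, U4=0, U5=0, U6=1 [stuck-at-1], U7=1.
So Y = 1. (Without the fault it would be 0.)

1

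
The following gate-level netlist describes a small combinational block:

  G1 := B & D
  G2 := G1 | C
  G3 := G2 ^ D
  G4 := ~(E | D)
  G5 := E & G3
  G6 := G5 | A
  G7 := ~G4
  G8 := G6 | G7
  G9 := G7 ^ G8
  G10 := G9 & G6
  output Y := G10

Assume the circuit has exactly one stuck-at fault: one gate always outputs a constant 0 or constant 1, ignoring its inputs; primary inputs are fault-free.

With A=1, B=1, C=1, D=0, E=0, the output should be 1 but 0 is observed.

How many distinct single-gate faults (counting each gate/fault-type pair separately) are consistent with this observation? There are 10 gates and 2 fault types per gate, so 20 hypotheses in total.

Fault-free: G1=0, G2=1, G3=1, G4=1, G5=0, G6=1, G7=0, G8=1, G9=1, G10=1 → 1. Observed 0.
  G1: none of the 2 fault types match ✗
  G2: none of the 2 fault types match ✗
  G3: none of the 2 fault types match ✗
  G4: stuck-at-0 ✓; others ✗
  G5: none of the 2 fault types match ✗
  G6: stuck-at-0 ✓; others ✗
  G7: stuck-at-1 ✓; others ✗
  G8: stuck-at-0 ✓; others ✗
  G9: stuck-at-0 ✓; others ✗
  G10: stuck-at-0 ✓; others ✗
Consistent faults: {G4 stuck-at-0, G6 stuck-at-0, G7 stuck-at-1, G8 stuck-at-0, G9 stuck-at-0, G10 stuck-at-0} — 6 in all.

6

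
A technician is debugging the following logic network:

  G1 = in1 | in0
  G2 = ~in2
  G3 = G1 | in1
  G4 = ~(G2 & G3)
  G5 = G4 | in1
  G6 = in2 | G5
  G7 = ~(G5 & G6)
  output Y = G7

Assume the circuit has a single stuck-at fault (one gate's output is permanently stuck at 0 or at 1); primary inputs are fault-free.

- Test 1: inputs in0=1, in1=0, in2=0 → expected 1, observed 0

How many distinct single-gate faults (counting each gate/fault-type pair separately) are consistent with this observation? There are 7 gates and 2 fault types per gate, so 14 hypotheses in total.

Fault-free: G1=1, G2=1, G3=1, G4=0, G5=0, G6=0, G7=1 → 1. Observed 0.
  G1 stuck-at-0: output 0 ✓
  G1 stuck-at-1: output 1 ✗
  G2 stuck-at-0: output 0 ✓
  G2 stuck-at-1: output 1 ✗
  G3 stuck-at-0: output 0 ✓
  G3 stuck-at-1: output 1 ✗
  G4 stuck-at-0: output 1 ✗
  G4 stuck-at-1: output 0 ✓
  G5 stuck-at-0: output 1 ✗
  G5 stuck-at-1: output 0 ✓
  G6 stuck-at-0: output 1 ✗
  G6 stuck-at-1: output 1 ✗
  G7 stuck-at-0: output 0 ✓
  G7 stuck-at-1: output 1 ✗
Consistent faults: {G1 stuck-at-0, G2 stuck-at-0, G3 stuck-at-0, G4 stuck-at-1, G5 stuck-at-1, G7 stuck-at-0} — 6 in all.

6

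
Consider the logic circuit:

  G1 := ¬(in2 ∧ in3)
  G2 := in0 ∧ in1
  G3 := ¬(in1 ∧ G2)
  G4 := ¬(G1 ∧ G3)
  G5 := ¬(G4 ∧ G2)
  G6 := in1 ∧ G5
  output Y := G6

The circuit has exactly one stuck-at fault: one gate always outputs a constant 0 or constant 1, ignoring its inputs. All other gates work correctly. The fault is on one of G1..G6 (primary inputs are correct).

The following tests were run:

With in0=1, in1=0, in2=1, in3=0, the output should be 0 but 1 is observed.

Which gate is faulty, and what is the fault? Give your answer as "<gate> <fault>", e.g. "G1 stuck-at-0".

G6 stuck-at-1

Fault-free values for test 1 (in0=1, in1=0, in2=1, in3=0): G1=1, G2=0, G3=1, G4=0, G5=1, G6=0, giving Y=0. Observed 1.
Test 1: faults giving observed 1 are {G6 stuck-at-1}.
Only G6 stuck-at-1 is consistent with every test.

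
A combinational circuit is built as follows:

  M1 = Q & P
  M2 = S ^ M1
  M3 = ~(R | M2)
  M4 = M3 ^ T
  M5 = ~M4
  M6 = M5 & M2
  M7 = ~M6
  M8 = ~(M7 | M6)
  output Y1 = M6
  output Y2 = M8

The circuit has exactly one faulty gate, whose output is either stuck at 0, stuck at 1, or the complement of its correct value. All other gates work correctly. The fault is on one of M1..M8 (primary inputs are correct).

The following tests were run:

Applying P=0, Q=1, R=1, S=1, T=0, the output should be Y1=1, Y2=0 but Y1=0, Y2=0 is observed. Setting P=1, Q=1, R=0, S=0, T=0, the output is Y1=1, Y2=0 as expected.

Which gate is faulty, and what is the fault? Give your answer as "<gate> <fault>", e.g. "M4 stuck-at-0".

M1 stuck-at-1

Fault-free values for test 1 (P=0, Q=1, R=1, S=1, T=0): M1=0, M2=1, M3=0, M4=0, M5=1, M6=1, M7=0, M8=0, giving Y1=1, Y2=0. Observed Y1=0, Y2=0.
Test 1: faults giving observed Y1=0, Y2=0 are {M1 stuck-at-1, M1 inverted output, M2 stuck-at-0, M2 inverted output, M3 stuck-at-1, M3 inverted output, M4 stuck-at-1, M4 inverted output, M5 stuck-at-0, M5 inverted output, M6 stuck-at-0, M6 inverted output}.
Test 2 (P=1, Q=1, R=0, S=0, T=0): fault-free M1=1, M2=1, M3=0, M4=0, M5=1, M6=1, M7=0, M8=0 → Y1=1, Y2=0; observed Y1=1, Y2=0. Eliminates M1 inverted output, M2 stuck-at-0, M2 inverted output, M3 stuck-at-1, M3 inverted output, M4 stuck-at-1, M4 inverted output, M5 stuck-at-0, M5 inverted output, M6 stuck-at-0, M6 inverted output.
Only M1 stuck-at-1 is consistent with every test.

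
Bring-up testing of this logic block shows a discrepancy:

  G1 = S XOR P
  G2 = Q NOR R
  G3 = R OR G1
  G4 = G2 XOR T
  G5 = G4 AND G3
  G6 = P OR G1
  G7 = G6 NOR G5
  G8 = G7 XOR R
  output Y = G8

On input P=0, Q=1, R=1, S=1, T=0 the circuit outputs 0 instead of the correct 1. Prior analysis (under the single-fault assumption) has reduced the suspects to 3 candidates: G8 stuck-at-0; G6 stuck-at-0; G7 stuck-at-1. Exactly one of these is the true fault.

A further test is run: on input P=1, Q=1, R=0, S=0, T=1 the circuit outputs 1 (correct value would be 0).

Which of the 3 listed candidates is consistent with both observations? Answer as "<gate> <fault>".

Evaluate each candidate on input P=1, Q=1, R=0, S=0, T=1:
  G8 stuck-at-0: G1=1, G2=0, G3=1, G4=1, G5=1, G6=1, G7=0, G8=0 [stuck-at-0] → 0 — eliminated
  G6 stuck-at-0: G1=1, G2=0, G3=1, G4=1, G5=1, G6=0 [stuck-at-0], G7=0, G8=0 → 0 — eliminated
  G7 stuck-at-1: G1=1, G2=0, G3=1, G4=1, G5=1, G6=1, G7=1 [stuck-at-1], G8=1 → 1 — matches
Only G7 stuck-at-1 reproduces the observed 1.

G7 stuck-at-1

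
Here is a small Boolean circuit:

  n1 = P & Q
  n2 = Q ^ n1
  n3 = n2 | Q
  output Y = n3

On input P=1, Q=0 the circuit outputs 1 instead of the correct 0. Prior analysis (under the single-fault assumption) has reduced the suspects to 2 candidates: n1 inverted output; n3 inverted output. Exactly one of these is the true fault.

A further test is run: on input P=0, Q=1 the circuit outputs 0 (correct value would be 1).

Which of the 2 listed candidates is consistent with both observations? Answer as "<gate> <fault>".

Evaluate each candidate on input P=0, Q=1:
  n1 inverted output: n1=1 [inverted output], n2=0, n3=1 → 1 — eliminated
  n3 inverted output: n1=0, n2=1, n3=0 [inverted output] → 0 — matches
Only n3 inverted output reproduces the observed 0.

n3 inverted output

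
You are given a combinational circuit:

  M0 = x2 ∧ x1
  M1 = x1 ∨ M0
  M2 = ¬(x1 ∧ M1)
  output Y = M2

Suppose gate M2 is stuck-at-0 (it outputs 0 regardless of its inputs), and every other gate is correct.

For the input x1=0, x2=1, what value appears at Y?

0

Propagate with M2 forced: M0=0, M1=0, M2=0 [stuck-at-0].
So Y = 0. (Without the fault it would be 1.)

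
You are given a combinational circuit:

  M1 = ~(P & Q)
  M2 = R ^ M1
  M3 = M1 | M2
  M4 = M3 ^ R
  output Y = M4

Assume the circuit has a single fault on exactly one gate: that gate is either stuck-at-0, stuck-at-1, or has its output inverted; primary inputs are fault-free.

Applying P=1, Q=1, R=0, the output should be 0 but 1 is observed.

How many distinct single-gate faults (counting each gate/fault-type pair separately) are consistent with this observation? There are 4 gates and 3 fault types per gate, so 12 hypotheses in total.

8

Fault-free: M1=0, M2=0, M3=0, M4=0 → 0. Observed 1.
  M1 stuck-at-0: output 0 ✗
  M1 stuck-at-1: output 1 ✓
  M1 inverted output: output 1 ✓
  M2 stuck-at-0: output 0 ✗
  M2 stuck-at-1: output 1 ✓
  M2 inverted output: output 1 ✓
  M3 stuck-at-0: output 0 ✗
  M3 stuck-at-1: output 1 ✓
  M3 inverted output: output 1 ✓
  M4 stuck-at-0: output 0 ✗
  M4 stuck-at-1: output 1 ✓
  M4 inverted output: output 1 ✓
Consistent faults: {M1 stuck-at-1, M1 inverted output, M2 stuck-at-1, M2 inverted output, M3 stuck-at-1, M3 inverted output, M4 stuck-at-1, M4 inverted output} — 8 in all.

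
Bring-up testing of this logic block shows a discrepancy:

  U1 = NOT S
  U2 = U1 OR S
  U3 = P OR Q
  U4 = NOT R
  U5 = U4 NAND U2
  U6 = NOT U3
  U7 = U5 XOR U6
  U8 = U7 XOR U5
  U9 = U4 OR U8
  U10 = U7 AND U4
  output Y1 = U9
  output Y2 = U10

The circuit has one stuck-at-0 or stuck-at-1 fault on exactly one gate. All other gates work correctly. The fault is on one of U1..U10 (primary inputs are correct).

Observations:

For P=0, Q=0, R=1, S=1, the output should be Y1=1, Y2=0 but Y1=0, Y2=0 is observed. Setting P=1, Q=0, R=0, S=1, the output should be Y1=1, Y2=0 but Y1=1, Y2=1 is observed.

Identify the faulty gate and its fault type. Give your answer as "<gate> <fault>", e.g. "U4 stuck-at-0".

U7 stuck-at-1

Fault-free values for test 1 (P=0, Q=0, R=1, S=1): U1=0, U2=1, U3=0, U4=0, U5=1, U6=1, U7=0, U8=1, U9=1, U10=0, giving Y1=1, Y2=0. Observed Y1=0, Y2=0.
Test 1: faults giving observed Y1=0, Y2=0 are {U3 stuck-at-1, U6 stuck-at-0, U7 stuck-at-1, U8 stuck-at-0, U9 stuck-at-0}.
Test 2 (P=1, Q=0, R=0, S=1): fault-free U1=0, U2=1, U3=1, U4=1, U5=0, U6=0, U7=0, U8=0, U9=1, U10=0 → Y1=1, Y2=0; observed Y1=1, Y2=1. Eliminates U3 stuck-at-1, U6 stuck-at-0, U8 stuck-at-0, U9 stuck-at-0.
Only U7 stuck-at-1 is consistent with every test.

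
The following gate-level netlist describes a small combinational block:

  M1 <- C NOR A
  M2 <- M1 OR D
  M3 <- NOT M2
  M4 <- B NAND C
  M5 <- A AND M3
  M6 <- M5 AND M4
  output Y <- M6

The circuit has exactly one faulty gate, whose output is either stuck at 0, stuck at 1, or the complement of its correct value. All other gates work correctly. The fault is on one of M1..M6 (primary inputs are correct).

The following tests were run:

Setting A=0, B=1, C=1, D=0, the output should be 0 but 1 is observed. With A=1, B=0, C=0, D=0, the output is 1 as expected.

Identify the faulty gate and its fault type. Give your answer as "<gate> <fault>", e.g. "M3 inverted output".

Fault-free values for test 1 (A=0, B=1, C=1, D=0): M1=0, M2=0, M3=1, M4=0, M5=0, M6=0, giving Y=0. Observed 1.
Test 1: faults giving observed 1 are {M6 stuck-at-1, M6 inverted output}.
Test 2 (A=1, B=0, C=0, D=0): fault-free M1=0, M2=0, M3=1, M4=1, M5=1, M6=1 → 1; observed 1. Eliminates M6 inverted output.
Only M6 stuck-at-1 is consistent with every test.

M6 stuck-at-1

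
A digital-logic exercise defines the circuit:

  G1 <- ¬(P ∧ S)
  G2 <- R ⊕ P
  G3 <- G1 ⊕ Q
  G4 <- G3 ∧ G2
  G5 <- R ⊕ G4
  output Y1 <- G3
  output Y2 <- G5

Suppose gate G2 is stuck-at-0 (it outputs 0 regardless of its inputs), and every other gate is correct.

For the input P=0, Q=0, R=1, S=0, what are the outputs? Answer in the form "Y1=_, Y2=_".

Y1=1, Y2=1

Propagate with G2 forced: G1=1, G2=0 [stuck-at-0], G3=1, G4=0, G5=1.
So the outputs are Y1=1, Y2=1. (Without the fault they would be Y1=1, Y2=0.)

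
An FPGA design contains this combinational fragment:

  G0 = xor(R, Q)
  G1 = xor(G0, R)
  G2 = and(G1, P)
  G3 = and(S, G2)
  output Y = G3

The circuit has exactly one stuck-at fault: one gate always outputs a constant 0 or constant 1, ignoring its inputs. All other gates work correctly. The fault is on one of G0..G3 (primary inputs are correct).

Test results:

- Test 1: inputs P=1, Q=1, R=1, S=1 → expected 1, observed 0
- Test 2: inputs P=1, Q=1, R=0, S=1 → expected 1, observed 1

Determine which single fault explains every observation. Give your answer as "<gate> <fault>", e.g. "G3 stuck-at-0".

G0 stuck-at-1

Fault-free values for test 1 (P=1, Q=1, R=1, S=1): G0=0, G1=1, G2=1, G3=1, giving Y=1. Observed 0.
Test 1: faults giving observed 0 are {G0 stuck-at-1, G1 stuck-at-0, G2 stuck-at-0, G3 stuck-at-0}.
Test 2 (P=1, Q=1, R=0, S=1): fault-free G0=1, G1=1, G2=1, G3=1 → 1; observed 1. Eliminates G1 stuck-at-0, G2 stuck-at-0, G3 stuck-at-0.
Only G0 stuck-at-1 is consistent with every test.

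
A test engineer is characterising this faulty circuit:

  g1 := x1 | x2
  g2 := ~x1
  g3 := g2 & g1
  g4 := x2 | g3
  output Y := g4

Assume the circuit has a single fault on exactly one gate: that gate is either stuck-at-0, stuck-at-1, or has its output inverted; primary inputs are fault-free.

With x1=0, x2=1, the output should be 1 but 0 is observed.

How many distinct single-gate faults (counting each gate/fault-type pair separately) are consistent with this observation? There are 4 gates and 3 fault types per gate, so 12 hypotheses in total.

Fault-free: g1=1, g2=1, g3=1, g4=1 → 1. Observed 0.
  g1 stuck-at-0: output 1 ✗
  g1 stuck-at-1: output 1 ✗
  g1 inverted output: output 1 ✗
  g2 stuck-at-0: output 1 ✗
  g2 stuck-at-1: output 1 ✗
  g2 inverted output: output 1 ✗
  g3 stuck-at-0: output 1 ✗
  g3 stuck-at-1: output 1 ✗
  g3 inverted output: output 1 ✗
  g4 stuck-at-0: output 0 ✓
  g4 stuck-at-1: output 1 ✗
  g4 inverted output: output 0 ✓
Consistent faults: {g4 stuck-at-0, g4 inverted output} — 2 in all.

2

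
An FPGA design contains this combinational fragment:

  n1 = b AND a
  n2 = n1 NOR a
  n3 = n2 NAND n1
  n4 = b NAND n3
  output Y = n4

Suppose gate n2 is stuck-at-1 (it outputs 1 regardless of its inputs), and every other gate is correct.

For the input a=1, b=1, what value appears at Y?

1

Propagate with n2 forced: n1=1, n2=1 [stuck-at-1], n3=0, n4=1.
So Y = 1. (Without the fault it would be 0.)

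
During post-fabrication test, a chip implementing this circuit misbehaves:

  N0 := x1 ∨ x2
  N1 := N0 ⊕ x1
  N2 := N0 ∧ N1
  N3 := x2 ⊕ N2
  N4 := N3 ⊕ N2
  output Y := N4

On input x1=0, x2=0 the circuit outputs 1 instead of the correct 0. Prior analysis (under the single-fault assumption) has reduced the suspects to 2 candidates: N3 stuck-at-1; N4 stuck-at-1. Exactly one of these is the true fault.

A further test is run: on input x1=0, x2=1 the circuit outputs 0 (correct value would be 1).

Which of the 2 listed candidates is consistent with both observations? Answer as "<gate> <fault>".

N3 stuck-at-1

Evaluate each candidate on input x1=0, x2=1:
  N3 stuck-at-1: N0=1, N1=1, N2=1, N3=1 [stuck-at-1], N4=0 → 0 — matches
  N4 stuck-at-1: N0=1, N1=1, N2=1, N3=0, N4=1 [stuck-at-1] → 1 — eliminated
Only N3 stuck-at-1 reproduces the observed 0.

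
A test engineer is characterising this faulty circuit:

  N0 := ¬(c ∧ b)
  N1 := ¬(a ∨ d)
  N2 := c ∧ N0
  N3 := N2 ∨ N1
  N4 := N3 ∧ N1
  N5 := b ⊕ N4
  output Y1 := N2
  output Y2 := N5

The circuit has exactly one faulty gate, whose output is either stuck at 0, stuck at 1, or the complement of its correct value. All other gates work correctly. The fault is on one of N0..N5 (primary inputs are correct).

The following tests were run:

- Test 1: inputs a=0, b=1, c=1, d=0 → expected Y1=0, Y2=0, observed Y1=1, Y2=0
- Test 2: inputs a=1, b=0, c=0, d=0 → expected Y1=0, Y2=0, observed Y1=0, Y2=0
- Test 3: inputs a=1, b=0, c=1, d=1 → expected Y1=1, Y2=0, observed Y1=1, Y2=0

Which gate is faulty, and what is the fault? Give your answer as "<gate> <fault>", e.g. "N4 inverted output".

Fault-free values for test 1 (a=0, b=1, c=1, d=0): N0=0, N1=1, N2=0, N3=1, N4=1, N5=0, giving Y1=0, Y2=0. Observed Y1=1, Y2=0.
Test 1: faults giving observed Y1=1, Y2=0 are {N0 stuck-at-1, N0 inverted output, N2 stuck-at-1, N2 inverted output}.
Test 2 (a=1, b=0, c=0, d=0): fault-free N0=1, N1=0, N2=0, N3=0, N4=0, N5=0 → Y1=0, Y2=0; observed Y1=0, Y2=0. Eliminates N2 stuck-at-1, N2 inverted output.
Test 3 (a=1, b=0, c=1, d=1): fault-free N0=1, N1=0, N2=1, N3=1, N4=0, N5=0 → Y1=1, Y2=0; observed Y1=1, Y2=0. Eliminates N0 inverted output.
Only N0 stuck-at-1 is consistent with every test.

N0 stuck-at-1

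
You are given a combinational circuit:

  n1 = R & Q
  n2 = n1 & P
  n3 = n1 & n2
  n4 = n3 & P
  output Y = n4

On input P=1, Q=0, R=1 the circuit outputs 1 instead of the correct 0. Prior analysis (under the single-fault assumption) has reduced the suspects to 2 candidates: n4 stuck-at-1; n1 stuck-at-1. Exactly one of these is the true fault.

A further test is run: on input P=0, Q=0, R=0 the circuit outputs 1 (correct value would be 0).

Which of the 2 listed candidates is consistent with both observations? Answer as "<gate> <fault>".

Evaluate each candidate on input P=0, Q=0, R=0:
  n4 stuck-at-1: n1=0, n2=0, n3=0, n4=1 [stuck-at-1] → 1 — matches
  n1 stuck-at-1: n1=1 [stuck-at-1], n2=0, n3=0, n4=0 → 0 — eliminated
Only n4 stuck-at-1 reproduces the observed 1.

n4 stuck-at-1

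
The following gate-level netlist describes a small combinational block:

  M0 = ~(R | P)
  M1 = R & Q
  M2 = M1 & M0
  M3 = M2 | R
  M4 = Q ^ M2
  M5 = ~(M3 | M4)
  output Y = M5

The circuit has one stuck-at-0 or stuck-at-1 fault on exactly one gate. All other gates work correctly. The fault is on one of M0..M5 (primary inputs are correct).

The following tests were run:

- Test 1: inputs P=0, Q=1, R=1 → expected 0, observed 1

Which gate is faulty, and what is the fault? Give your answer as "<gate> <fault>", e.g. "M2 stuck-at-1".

Fault-free values for test 1 (P=0, Q=1, R=1): M0=0, M1=1, M2=0, M3=1, M4=1, M5=0, giving Y=0. Observed 1.
Test 1: faults giving observed 1 are {M5 stuck-at-1}.
Only M5 stuck-at-1 is consistent with every test.

M5 stuck-at-1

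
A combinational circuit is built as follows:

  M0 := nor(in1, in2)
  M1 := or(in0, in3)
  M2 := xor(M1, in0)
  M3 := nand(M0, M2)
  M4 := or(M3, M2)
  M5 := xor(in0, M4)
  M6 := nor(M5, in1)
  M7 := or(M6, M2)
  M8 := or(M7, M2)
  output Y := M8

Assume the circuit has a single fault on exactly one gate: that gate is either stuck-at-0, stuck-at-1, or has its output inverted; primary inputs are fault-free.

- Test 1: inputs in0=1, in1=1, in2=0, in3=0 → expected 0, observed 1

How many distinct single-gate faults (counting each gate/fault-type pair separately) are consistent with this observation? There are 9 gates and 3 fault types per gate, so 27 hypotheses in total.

10

Fault-free: M0=0, M1=1, M2=0, M3=1, M4=1, M5=0, M6=0, M7=0, M8=0 → 0. Observed 1.
  M0: none of the 3 fault types match ✗
  M1: stuck-at-0, inverted output ✓; others ✗
  M2: stuck-at-1, inverted output ✓; others ✗
  M3: none of the 3 fault types match ✗
  M4: none of the 3 fault types match ✗
  M5: none of the 3 fault types match ✗
  M6: stuck-at-1, inverted output ✓; others ✗
  M7: stuck-at-1, inverted output ✓; others ✗
  M8: stuck-at-1, inverted output ✓; others ✗
Consistent faults: {M1 stuck-at-0, M1 inverted output, M2 stuck-at-1, M2 inverted output, M6 stuck-at-1, M6 inverted output, M7 stuck-at-1, M7 inverted output, M8 stuck-at-1, M8 inverted output} — 10 in all.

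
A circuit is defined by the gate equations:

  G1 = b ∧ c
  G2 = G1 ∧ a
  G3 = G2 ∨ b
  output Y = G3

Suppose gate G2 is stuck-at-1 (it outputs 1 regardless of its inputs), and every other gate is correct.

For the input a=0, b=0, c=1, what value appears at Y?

1

Propagate with G2 forced: G1=0, G2=1 [stuck-at-1], G3=1.
So Y = 1. (Without the fault it would be 0.)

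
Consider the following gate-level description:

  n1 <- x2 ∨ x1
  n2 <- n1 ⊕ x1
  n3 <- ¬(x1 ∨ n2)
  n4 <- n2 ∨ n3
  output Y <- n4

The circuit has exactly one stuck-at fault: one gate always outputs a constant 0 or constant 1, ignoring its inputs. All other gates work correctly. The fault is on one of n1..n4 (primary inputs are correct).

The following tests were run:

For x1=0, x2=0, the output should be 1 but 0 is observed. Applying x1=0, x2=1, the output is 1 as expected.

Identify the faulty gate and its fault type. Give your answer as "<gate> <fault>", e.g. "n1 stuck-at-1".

n3 stuck-at-0

Fault-free values for test 1 (x1=0, x2=0): n1=0, n2=0, n3=1, n4=1, giving Y=1. Observed 0.
Test 1: faults giving observed 0 are {n3 stuck-at-0, n4 stuck-at-0}.
Test 2 (x1=0, x2=1): fault-free n1=1, n2=1, n3=0, n4=1 → 1; observed 1. Eliminates n4 stuck-at-0.
Only n3 stuck-at-0 is consistent with every test.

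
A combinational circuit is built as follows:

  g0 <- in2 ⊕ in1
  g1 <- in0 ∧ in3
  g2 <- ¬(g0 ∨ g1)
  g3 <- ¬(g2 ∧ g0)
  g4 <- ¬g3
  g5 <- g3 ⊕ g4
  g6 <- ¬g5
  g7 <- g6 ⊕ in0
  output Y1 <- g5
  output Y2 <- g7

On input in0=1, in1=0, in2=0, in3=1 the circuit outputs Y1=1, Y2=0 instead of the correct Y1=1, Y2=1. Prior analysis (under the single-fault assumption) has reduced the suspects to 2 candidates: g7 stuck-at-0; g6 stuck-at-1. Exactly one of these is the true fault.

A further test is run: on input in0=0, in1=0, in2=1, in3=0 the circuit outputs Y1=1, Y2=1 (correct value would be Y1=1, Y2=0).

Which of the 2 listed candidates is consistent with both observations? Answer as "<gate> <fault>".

g6 stuck-at-1

Evaluate each candidate on input in0=0, in1=0, in2=1, in3=0:
  g7 stuck-at-0: g0=1, g1=0, g2=0, g3=1, g4=0, g5=1, g6=0, g7=0 [stuck-at-0] → Y1=1, Y2=0 — eliminated
  g6 stuck-at-1: g0=1, g1=0, g2=0, g3=1, g4=0, g5=1, g6=1 [stuck-at-1], g7=1 → Y1=1, Y2=1 — matches
Only g6 stuck-at-1 reproduces the observed Y1=1, Y2=1.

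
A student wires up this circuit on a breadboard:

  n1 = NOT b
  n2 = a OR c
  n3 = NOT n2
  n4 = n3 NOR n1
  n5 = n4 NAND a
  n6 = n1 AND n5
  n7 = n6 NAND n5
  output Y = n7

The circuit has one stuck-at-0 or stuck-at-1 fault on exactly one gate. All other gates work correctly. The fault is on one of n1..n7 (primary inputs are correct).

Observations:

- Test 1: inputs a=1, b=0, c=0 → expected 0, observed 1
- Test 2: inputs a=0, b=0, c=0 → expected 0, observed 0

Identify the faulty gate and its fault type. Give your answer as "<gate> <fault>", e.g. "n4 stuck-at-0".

n4 stuck-at-1

Fault-free values for test 1 (a=1, b=0, c=0): n1=1, n2=1, n3=0, n4=0, n5=1, n6=1, n7=0, giving Y=0. Observed 1.
Test 1: faults giving observed 1 are {n1 stuck-at-0, n4 stuck-at-1, n5 stuck-at-0, n6 stuck-at-0, n7 stuck-at-1}.
Test 2 (a=0, b=0, c=0): fault-free n1=1, n2=0, n3=1, n4=0, n5=1, n6=1, n7=0 → 0; observed 0. Eliminates n1 stuck-at-0, n5 stuck-at-0, n6 stuck-at-0, n7 stuck-at-1.
Only n4 stuck-at-1 is consistent with every test.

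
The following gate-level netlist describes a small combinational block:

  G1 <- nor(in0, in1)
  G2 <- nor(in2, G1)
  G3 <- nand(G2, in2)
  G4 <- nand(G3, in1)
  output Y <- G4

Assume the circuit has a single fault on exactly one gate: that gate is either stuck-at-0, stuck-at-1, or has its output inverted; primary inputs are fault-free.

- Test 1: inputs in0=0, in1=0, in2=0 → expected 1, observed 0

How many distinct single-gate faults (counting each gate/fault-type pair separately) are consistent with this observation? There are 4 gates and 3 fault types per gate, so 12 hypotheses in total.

2

Fault-free: G1=1, G2=0, G3=1, G4=1 → 1. Observed 0.
  G1 stuck-at-0: output 1 ✗
  G1 stuck-at-1: output 1 ✗
  G1 inverted output: output 1 ✗
  G2 stuck-at-0: output 1 ✗
  G2 stuck-at-1: output 1 ✗
  G2 inverted output: output 1 ✗
  G3 stuck-at-0: output 1 ✗
  G3 stuck-at-1: output 1 ✗
  G3 inverted output: output 1 ✗
  G4 stuck-at-0: output 0 ✓
  G4 stuck-at-1: output 1 ✗
  G4 inverted output: output 0 ✓
Consistent faults: {G4 stuck-at-0, G4 inverted output} — 2 in all.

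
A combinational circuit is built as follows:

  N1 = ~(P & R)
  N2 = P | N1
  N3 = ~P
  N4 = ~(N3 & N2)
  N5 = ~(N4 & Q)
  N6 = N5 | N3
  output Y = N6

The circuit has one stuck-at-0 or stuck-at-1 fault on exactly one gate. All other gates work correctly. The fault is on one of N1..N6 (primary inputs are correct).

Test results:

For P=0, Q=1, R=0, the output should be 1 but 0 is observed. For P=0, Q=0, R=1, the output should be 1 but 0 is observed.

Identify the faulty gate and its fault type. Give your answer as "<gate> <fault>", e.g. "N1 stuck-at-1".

Fault-free values for test 1 (P=0, Q=1, R=0): N1=1, N2=1, N3=1, N4=0, N5=1, N6=1, giving Y=1. Observed 0.
Test 1: faults giving observed 0 are {N3 stuck-at-0, N6 stuck-at-0}.
Test 2 (P=0, Q=0, R=1): fault-free N1=1, N2=1, N3=1, N4=0, N5=1, N6=1 → 1; observed 0. Eliminates N3 stuck-at-0.
Only N6 stuck-at-0 is consistent with every test.

N6 stuck-at-0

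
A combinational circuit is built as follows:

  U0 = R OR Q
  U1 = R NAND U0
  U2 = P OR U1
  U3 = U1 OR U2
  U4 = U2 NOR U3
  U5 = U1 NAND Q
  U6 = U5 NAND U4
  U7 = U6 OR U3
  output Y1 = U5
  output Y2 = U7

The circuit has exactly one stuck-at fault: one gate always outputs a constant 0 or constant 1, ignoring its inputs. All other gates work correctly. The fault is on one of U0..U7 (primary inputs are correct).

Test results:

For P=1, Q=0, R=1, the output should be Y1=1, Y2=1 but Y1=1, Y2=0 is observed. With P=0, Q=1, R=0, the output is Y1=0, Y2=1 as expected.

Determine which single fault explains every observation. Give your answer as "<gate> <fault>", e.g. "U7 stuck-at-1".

U2 stuck-at-0

Fault-free values for test 1 (P=1, Q=0, R=1): U0=1, U1=0, U2=1, U3=1, U4=0, U5=1, U6=1, U7=1, giving Y1=1, Y2=1. Observed Y1=1, Y2=0.
Test 1: faults giving observed Y1=1, Y2=0 are {U2 stuck-at-0, U7 stuck-at-0}.
Test 2 (P=0, Q=1, R=0): fault-free U0=1, U1=1, U2=1, U3=1, U4=0, U5=0, U6=1, U7=1 → Y1=0, Y2=1; observed Y1=0, Y2=1. Eliminates U7 stuck-at-0.
Only U2 stuck-at-0 is consistent with every test.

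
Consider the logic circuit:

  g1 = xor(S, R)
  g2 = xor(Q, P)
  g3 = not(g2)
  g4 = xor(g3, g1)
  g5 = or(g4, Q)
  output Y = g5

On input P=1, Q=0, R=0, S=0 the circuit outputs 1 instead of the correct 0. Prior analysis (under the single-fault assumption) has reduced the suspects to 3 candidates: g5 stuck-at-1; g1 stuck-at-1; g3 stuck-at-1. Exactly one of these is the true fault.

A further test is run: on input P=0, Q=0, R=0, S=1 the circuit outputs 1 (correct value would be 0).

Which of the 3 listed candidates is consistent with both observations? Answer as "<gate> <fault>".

Evaluate each candidate on input P=0, Q=0, R=0, S=1:
  g5 stuck-at-1: g1=1, g2=0, g3=1, g4=0, g5=1 [stuck-at-1] → 1 — matches
  g1 stuck-at-1: g1=1 [stuck-at-1], g2=0, g3=1, g4=0, g5=0 → 0 — eliminated
  g3 stuck-at-1: g1=1, g2=0, g3=1 [stuck-at-1], g4=0, g5=0 → 0 — eliminated
Only g5 stuck-at-1 reproduces the observed 1.

g5 stuck-at-1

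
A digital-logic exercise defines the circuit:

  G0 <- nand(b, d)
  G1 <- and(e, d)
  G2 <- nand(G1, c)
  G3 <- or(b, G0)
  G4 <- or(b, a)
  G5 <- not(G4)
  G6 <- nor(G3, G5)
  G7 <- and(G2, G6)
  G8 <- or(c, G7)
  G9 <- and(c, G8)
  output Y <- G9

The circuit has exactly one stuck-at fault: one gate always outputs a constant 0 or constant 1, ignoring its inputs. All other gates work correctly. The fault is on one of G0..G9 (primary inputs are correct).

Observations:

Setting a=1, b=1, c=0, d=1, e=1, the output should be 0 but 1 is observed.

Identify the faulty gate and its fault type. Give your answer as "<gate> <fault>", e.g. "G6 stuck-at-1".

G9 stuck-at-1

Fault-free values for test 1 (a=1, b=1, c=0, d=1, e=1): G0=0, G1=1, G2=1, G3=1, G4=1, G5=0, G6=0, G7=0, G8=0, G9=0, giving Y=0. Observed 1.
Test 1: faults giving observed 1 are {G9 stuck-at-1}.
Only G9 stuck-at-1 is consistent with every test.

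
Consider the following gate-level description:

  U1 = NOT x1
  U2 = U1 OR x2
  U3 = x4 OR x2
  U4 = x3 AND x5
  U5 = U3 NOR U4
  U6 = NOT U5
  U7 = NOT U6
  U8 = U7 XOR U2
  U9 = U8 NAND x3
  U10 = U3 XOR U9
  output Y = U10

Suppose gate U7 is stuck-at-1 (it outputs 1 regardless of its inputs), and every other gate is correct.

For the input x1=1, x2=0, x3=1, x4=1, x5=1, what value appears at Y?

Propagate with U7 forced: U1=0, U2=0, U3=1, U4=1, U5=0, U6=1, U7=1 [stuck-at-1], U8=1, U9=0, U10=1.
So Y = 1. (Without the fault it would be 0.)

1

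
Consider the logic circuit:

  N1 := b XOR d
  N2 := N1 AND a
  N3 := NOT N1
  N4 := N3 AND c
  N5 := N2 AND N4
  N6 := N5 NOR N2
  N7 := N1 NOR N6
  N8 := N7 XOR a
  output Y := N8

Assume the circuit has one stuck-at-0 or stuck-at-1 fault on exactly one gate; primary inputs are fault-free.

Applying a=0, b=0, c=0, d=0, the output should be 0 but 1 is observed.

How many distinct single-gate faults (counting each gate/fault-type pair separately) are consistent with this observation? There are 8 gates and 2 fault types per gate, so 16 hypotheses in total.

Fault-free: N1=0, N2=0, N3=1, N4=0, N5=0, N6=1, N7=0, N8=0 → 0. Observed 1.
  N1: none of the 2 fault types match ✗
  N2: stuck-at-1 ✓; others ✗
  N3: none of the 2 fault types match ✗
  N4: none of the 2 fault types match ✗
  N5: stuck-at-1 ✓; others ✗
  N6: stuck-at-0 ✓; others ✗
  N7: stuck-at-1 ✓; others ✗
  N8: stuck-at-1 ✓; others ✗
Consistent faults: {N2 stuck-at-1, N5 stuck-at-1, N6 stuck-at-0, N7 stuck-at-1, N8 stuck-at-1} — 5 in all.

5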